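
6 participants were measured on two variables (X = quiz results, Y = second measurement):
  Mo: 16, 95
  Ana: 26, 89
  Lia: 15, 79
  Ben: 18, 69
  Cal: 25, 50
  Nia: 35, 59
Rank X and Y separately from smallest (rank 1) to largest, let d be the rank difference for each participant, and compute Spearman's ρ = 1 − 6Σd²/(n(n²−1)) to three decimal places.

-0.429

Ranks of variable 1: 2, 5, 1, 3, 4, 6
Ranks of variable 2: 6, 5, 4, 3, 1, 2
d = r₁ − r₂: -4, 0, -3, 0, 3, 4
d²: 16, 0, 9, 0, 9, 16; Σd² = 50
ρ = 1 − 6·50/(6·35) = 1 − 300/210 = -0.429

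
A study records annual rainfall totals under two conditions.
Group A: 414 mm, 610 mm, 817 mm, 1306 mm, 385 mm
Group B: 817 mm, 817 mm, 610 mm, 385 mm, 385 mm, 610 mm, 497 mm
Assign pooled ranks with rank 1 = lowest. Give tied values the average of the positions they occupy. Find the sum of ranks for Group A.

35

Sorted (ascending): 385, 385, 385, 414, 497, 610, 610, 610, 817, 817, 817, 1306
The 3 values of 385 occupy positions 1–3 → average rank 2.
The 3 values of 610 occupy positions 6–8 → average rank 7.
The 3 values of 817 occupy positions 9–11 → average rank 10.
Group A values → pooled ranks: 414→4, 610→7, 817→10, 1306→12, 385→2
Rank sum = 4 + 7 + 10 + 12 + 2 = 35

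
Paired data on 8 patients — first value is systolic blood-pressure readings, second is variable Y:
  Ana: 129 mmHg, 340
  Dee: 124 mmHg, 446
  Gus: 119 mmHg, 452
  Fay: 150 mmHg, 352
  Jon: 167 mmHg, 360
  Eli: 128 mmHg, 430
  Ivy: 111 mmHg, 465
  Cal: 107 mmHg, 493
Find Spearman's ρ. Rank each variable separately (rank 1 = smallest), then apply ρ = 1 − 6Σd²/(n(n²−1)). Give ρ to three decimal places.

Ranks of variable 1: 6, 4, 3, 7, 8, 5, 2, 1
Ranks of variable 2: 1, 5, 6, 2, 3, 4, 7, 8
d = r₁ − r₂: 5, -1, -3, 5, 5, 1, -5, -7
d²: 25, 1, 9, 25, 25, 1, 25, 49; Σd² = 160
ρ = 1 − 6·160/(8·63) = 1 − 960/504 = -0.905

-0.905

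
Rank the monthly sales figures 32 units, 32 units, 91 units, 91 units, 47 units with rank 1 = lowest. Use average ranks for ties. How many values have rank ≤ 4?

3

Sorted (ascending): 32, 32, 47, 91, 91
The 2 values of 32 occupy positions 1–2 → average rank (1+2)/2 = 1.5.
The 2 values of 91 occupy positions 4–5 → average rank (4+5)/2 = 4.5.
Ranks ≤ 4: {1.5, 1.5, 3} → 3 values.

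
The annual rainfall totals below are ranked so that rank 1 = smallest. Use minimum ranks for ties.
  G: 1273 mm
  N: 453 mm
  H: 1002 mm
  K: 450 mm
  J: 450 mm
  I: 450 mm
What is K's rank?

1

Sorted (ascending): 450, 450, 450, 453, 1002, 1273
The 3 values of 450 occupy positions 1–3 → each gets rank 1.
K has value 450 mm → rank 1.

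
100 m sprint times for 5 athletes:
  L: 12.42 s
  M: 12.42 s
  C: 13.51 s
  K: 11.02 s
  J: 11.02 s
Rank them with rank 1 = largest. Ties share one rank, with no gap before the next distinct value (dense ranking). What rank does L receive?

Sorted (descending): 13.51, 12.42, 12.42, 11.02, 11.02
The 2 values of 12.42 share dense rank 2.
The 2 values of 11.02 share dense rank 3.
Remaining distinct values take the next consecutive integers.
L has value 12.42 s → rank 2.

2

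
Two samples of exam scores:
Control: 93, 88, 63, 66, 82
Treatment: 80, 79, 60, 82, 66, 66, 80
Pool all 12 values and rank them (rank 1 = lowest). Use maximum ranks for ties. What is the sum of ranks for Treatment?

Sorted (ascending): 60, 63, 66, 66, 66, 79, 80, 80, 82, 82, 88, 93
The 3 values of 66 occupy positions 3–5 → each gets rank 5.
The 2 values of 80 occupy positions 7–8 → each gets rank 8.
The 2 values of 82 occupy positions 9–10 → each gets rank 10.
Treatment values → pooled ranks: 80→8, 79→6, 60→1, 82→10, 66→5, 66→5, 80→8
Rank sum = 8 + 6 + 1 + 10 + 5 + 5 + 8 = 43

43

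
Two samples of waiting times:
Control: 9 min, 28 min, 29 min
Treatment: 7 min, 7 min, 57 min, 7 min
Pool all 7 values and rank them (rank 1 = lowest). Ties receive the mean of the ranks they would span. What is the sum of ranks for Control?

15

Sorted (ascending): 7, 7, 7, 9, 28, 29, 57
The 3 values of 7 occupy positions 1–3 → average rank 2.
Control values → pooled ranks: 9→4, 28→5, 29→6
Rank sum = 4 + 5 + 6 = 15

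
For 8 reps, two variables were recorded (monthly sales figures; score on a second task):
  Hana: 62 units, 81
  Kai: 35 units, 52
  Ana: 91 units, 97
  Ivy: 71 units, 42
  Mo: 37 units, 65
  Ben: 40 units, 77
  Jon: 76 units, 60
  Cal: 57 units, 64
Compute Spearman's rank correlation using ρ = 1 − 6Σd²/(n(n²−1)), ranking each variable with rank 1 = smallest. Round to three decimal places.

Ranks of variable 1: 5, 1, 8, 6, 2, 3, 7, 4
Ranks of variable 2: 7, 2, 8, 1, 5, 6, 3, 4
d = r₁ − r₂: -2, -1, 0, 5, -3, -3, 4, 0
d²: 4, 1, 0, 25, 9, 9, 16, 0; Σd² = 64
ρ = 1 − 6·64/(8·63) = 1 − 384/504 = 0.238

0.238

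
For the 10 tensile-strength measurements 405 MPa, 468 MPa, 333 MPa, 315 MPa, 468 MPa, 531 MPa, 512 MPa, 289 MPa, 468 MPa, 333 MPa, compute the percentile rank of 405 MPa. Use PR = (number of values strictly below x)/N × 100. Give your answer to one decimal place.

40.0

N = 10.
Strictly below 405: 4. Equal to 405: 1.
PR = 4/10 × 100 = 40.0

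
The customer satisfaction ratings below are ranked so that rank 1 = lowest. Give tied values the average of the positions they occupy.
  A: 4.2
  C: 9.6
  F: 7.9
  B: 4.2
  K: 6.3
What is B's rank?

1.5

Sorted (ascending): 4.2, 4.2, 6.3, 7.9, 9.6
The 2 values of 4.2 occupy positions 1–2 → average rank (1+2)/2 = 1.5.
B has value 4.2 → rank 1.5.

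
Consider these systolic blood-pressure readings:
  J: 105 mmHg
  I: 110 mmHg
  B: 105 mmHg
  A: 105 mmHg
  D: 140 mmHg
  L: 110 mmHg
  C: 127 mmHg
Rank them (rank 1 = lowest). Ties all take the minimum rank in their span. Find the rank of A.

1

Sorted (ascending): 105, 105, 105, 110, 110, 127, 140
The 3 values of 105 occupy positions 1–3 → each gets rank 1.
The 2 values of 110 occupy positions 4–5 → each gets rank 4.
A has value 105 mmHg → rank 1.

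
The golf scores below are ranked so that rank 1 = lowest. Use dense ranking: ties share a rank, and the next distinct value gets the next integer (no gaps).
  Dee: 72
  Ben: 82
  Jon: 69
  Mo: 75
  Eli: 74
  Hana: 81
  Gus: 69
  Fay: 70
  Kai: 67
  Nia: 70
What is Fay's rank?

Sorted (ascending): 67, 69, 69, 70, 70, 72, 74, 75, 81, 82
The 2 values of 69 share dense rank 2.
The 2 values of 70 share dense rank 3.
Remaining distinct values take the next consecutive integers.
Fay has value 70 → rank 3.

3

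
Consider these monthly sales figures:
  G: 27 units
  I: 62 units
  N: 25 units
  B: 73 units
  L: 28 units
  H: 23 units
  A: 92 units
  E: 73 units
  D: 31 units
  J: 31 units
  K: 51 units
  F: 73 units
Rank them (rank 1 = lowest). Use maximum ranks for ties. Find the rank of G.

3

Sorted (ascending): 23, 25, 27, 28, 31, 31, 51, 62, 73, 73, 73, 92
The 2 values of 31 occupy positions 5–6 → each gets rank 6.
The 3 values of 73 occupy positions 9–11 → each gets rank 11.
G has value 27 units → rank 3.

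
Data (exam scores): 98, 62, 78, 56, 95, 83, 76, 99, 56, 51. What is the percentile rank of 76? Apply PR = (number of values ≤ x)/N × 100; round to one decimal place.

N = 10.
Strictly below 76: 4. Equal to 76: 1.
PR = 5/10 × 100 = 50.0

50.0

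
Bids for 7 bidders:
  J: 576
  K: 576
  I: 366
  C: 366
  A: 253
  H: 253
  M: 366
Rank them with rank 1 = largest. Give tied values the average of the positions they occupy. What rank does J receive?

1.5

Sorted (descending): 576, 576, 366, 366, 366, 253, 253
The 2 values of 576 occupy positions 1–2 → average rank (1+2)/2 = 1.5.
The 3 values of 366 occupy positions 3–5 → average rank 4.
The 2 values of 253 occupy positions 6–7 → average rank (6+7)/2 = 6.5.
J has value 576 → rank 1.5.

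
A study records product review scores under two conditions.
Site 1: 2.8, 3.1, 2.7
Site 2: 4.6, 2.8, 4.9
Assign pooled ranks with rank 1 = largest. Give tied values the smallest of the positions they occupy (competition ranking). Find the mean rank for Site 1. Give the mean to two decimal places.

Sorted (descending): 4.9, 4.6, 3.1, 2.8, 2.8, 2.7
The 2 values of 2.8 occupy positions 4–5 → each gets rank 4.
Site 1 values → pooled ranks: 2.8→4, 3.1→3, 2.7→6
Mean rank = (4 + 3 + 6) / 3 = 4.33

4.33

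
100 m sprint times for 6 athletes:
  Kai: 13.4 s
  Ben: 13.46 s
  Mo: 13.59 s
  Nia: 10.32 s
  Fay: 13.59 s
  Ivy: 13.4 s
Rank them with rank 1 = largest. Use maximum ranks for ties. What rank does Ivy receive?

5

Sorted (descending): 13.59, 13.59, 13.46, 13.4, 13.4, 10.32
The 2 values of 13.59 occupy positions 1–2 → each gets rank 2.
The 2 values of 13.4 occupy positions 4–5 → each gets rank 5.
Ivy has value 13.4 s → rank 5.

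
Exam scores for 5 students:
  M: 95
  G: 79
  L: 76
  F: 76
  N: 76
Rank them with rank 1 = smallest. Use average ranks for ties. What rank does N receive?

Sorted (ascending): 76, 76, 76, 79, 95
The 3 values of 76 occupy positions 1–3 → average rank 2.
N has value 76 → rank 2.

2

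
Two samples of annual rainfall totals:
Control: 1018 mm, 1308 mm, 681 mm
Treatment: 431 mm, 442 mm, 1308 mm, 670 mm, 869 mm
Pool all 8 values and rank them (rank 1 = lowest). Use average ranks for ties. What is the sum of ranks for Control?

17.5

Sorted (ascending): 431, 442, 670, 681, 869, 1018, 1308, 1308
The 2 values of 1308 occupy positions 7–8 → average rank (7+8)/2 = 7.5.
Control values → pooled ranks: 1018→6, 1308→7.5, 681→4
Rank sum = 6 + 7.5 + 4 = 17.5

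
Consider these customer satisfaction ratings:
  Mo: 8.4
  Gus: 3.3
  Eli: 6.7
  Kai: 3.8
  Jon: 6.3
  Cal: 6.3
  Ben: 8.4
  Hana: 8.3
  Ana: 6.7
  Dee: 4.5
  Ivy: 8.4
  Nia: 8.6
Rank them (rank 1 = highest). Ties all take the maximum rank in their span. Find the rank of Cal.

9

Sorted (descending): 8.6, 8.4, 8.4, 8.4, 8.3, 6.7, 6.7, 6.3, 6.3, 4.5, 3.8, 3.3
The 3 values of 8.4 occupy positions 2–4 → each gets rank 4.
The 2 values of 6.7 occupy positions 6–7 → each gets rank 7.
The 2 values of 6.3 occupy positions 8–9 → each gets rank 9.
Cal has value 6.3 → rank 9.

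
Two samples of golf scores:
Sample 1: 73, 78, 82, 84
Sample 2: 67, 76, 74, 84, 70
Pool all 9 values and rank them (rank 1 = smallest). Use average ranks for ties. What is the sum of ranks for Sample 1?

Sorted (ascending): 67, 70, 73, 74, 76, 78, 82, 84, 84
The 2 values of 84 occupy positions 8–9 → average rank (8+9)/2 = 8.5.
Sample 1 values → pooled ranks: 73→3, 78→6, 82→7, 84→8.5
Rank sum = 3 + 6 + 7 + 8.5 = 24.5

24.5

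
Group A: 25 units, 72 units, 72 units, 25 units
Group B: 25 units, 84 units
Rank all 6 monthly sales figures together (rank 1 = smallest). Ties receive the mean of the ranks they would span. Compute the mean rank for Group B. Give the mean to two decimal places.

Sorted (ascending): 25, 25, 25, 72, 72, 84
The 3 values of 25 occupy positions 1–3 → average rank 2.
The 2 values of 72 occupy positions 4–5 → average rank (4+5)/2 = 4.5.
Group B values → pooled ranks: 25→2, 84→6
Mean rank = (2 + 6) / 2 = 4.00

4.00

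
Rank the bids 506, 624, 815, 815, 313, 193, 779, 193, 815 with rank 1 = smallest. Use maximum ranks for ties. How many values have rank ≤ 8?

6

Sorted (ascending): 193, 193, 313, 506, 624, 779, 815, 815, 815
The 2 values of 193 occupy positions 1–2 → each gets rank 2.
The 3 values of 815 occupy positions 7–9 → each gets rank 9.
Ranks ≤ 8: {2, 2, 3, 4, 5, 6} → 6 values.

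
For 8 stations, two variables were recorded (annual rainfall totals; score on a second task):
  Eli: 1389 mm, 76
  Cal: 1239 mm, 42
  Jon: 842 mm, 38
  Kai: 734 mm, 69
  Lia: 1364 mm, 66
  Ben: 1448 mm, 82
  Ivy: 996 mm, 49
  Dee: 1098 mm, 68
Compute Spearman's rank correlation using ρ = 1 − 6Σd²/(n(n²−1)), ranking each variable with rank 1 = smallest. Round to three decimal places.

0.524

Ranks of variable 1: 7, 5, 2, 1, 6, 8, 3, 4
Ranks of variable 2: 7, 2, 1, 6, 4, 8, 3, 5
d = r₁ − r₂: 0, 3, 1, -5, 2, 0, 0, -1
d²: 0, 9, 1, 25, 4, 0, 0, 1; Σd² = 40
ρ = 1 − 6·40/(8·63) = 1 − 240/504 = 0.524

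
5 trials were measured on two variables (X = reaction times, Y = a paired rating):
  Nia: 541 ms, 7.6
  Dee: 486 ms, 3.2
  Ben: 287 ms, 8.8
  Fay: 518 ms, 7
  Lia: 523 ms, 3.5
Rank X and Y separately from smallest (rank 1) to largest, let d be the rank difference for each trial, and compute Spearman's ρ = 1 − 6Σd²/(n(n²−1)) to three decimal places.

-0.100

Ranks of variable 1: 5, 2, 1, 3, 4
Ranks of variable 2: 4, 1, 5, 3, 2
d = r₁ − r₂: 1, 1, -4, 0, 2
d²: 1, 1, 16, 0, 4; Σd² = 22
ρ = 1 − 6·22/(5·24) = 1 − 132/120 = -0.100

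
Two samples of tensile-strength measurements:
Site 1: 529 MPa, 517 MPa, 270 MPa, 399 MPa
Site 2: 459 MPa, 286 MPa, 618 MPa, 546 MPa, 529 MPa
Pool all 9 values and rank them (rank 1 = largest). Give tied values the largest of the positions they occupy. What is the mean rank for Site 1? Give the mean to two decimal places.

6.25

Sorted (descending): 618, 546, 529, 529, 517, 459, 399, 286, 270
The 2 values of 529 occupy positions 3–4 → each gets rank 4.
Site 1 values → pooled ranks: 529→4, 517→5, 270→9, 399→7
Mean rank = (4 + 5 + 9 + 7) / 4 = 6.25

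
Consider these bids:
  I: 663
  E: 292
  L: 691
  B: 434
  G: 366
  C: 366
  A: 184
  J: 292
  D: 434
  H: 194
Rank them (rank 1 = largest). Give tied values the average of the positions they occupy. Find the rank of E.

Sorted (descending): 691, 663, 434, 434, 366, 366, 292, 292, 194, 184
The 2 values of 434 occupy positions 3–4 → average rank (3+4)/2 = 3.5.
The 2 values of 366 occupy positions 5–6 → average rank (5+6)/2 = 5.5.
The 2 values of 292 occupy positions 7–8 → average rank (7+8)/2 = 7.5.
E has value 292 → rank 7.5.

7.5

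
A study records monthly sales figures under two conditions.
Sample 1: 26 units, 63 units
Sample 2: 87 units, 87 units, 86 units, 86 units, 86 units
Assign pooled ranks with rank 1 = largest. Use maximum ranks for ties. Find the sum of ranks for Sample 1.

Sorted (descending): 87, 87, 86, 86, 86, 63, 26
The 2 values of 87 occupy positions 1–2 → each gets rank 2.
The 3 values of 86 occupy positions 3–5 → each gets rank 5.
Sample 1 values → pooled ranks: 26→7, 63→6
Rank sum = 7 + 6 = 13

13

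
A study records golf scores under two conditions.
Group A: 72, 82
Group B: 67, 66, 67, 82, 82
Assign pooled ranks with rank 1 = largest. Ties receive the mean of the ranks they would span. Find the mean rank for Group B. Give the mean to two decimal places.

4.40

Sorted (descending): 82, 82, 82, 72, 67, 67, 66
The 3 values of 82 occupy positions 1–3 → average rank 2.
The 2 values of 67 occupy positions 5–6 → average rank (5+6)/2 = 5.5.
Group B values → pooled ranks: 67→5.5, 66→7, 67→5.5, 82→2, 82→2
Mean rank = (5.5 + 7 + 5.5 + 2 + 2) / 5 = 4.40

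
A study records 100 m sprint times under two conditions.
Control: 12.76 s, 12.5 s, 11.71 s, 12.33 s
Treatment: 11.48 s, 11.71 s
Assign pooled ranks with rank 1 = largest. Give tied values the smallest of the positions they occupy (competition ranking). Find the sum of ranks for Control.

10

Sorted (descending): 12.76, 12.5, 12.33, 11.71, 11.71, 11.48
The 2 values of 11.71 occupy positions 4–5 → each gets rank 4.
Control values → pooled ranks: 12.76→1, 12.5→2, 11.71→4, 12.33→3
Rank sum = 1 + 2 + 4 + 3 = 10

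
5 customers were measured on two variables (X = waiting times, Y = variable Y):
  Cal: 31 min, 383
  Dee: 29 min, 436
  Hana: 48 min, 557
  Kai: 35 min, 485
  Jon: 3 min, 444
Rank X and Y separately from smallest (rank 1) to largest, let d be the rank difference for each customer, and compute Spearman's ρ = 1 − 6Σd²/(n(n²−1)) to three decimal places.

0.600

Ranks of variable 1: 3, 2, 5, 4, 1
Ranks of variable 2: 1, 2, 5, 4, 3
d = r₁ − r₂: 2, 0, 0, 0, -2
d²: 4, 0, 0, 0, 4; Σd² = 8
ρ = 1 − 6·8/(5·24) = 1 − 48/120 = 0.600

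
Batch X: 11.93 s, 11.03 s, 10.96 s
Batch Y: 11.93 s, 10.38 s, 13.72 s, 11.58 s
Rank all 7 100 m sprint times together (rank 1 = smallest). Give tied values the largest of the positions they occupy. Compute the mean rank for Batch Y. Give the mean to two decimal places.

4.50

Sorted (ascending): 10.38, 10.96, 11.03, 11.58, 11.93, 11.93, 13.72
The 2 values of 11.93 occupy positions 5–6 → each gets rank 6.
Batch Y values → pooled ranks: 11.93→6, 10.38→1, 13.72→7, 11.58→4
Mean rank = (6 + 1 + 7 + 4) / 4 = 4.50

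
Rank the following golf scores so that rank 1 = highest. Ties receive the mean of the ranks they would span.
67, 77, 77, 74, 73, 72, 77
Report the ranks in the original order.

7, 2, 2, 4, 5, 6, 2

Sorted (descending): 77, 77, 77, 74, 73, 72, 67
The 3 values of 77 occupy positions 1–3 → average rank 2.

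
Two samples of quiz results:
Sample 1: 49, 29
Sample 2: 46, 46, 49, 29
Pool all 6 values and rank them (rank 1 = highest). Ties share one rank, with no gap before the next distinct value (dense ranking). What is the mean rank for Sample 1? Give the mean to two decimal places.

2.00

Sorted (descending): 49, 49, 46, 46, 29, 29
The 2 values of 49 share dense rank 1.
The 2 values of 46 share dense rank 2.
The 2 values of 29 share dense rank 3.
Sample 1 values → pooled ranks: 49→1, 29→3
Mean rank = (1 + 3) / 2 = 2.00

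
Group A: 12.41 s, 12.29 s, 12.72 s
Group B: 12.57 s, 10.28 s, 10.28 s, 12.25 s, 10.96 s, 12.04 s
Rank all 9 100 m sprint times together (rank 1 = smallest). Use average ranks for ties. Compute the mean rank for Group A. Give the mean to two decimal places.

Sorted (ascending): 10.28, 10.28, 10.96, 12.04, 12.25, 12.29, 12.41, 12.57, 12.72
The 2 values of 10.28 occupy positions 1–2 → average rank (1+2)/2 = 1.5.
Group A values → pooled ranks: 12.41→7, 12.29→6, 12.72→9
Mean rank = (7 + 6 + 9) / 3 = 7.33

7.33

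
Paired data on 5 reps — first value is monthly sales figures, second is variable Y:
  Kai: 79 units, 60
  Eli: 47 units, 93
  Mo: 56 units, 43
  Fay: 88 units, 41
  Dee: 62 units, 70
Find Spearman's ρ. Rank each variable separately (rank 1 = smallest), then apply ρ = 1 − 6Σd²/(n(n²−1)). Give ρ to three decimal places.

-0.700

Ranks of variable 1: 4, 1, 2, 5, 3
Ranks of variable 2: 3, 5, 2, 1, 4
d = r₁ − r₂: 1, -4, 0, 4, -1
d²: 1, 16, 0, 16, 1; Σd² = 34
ρ = 1 − 6·34/(5·24) = 1 − 204/120 = -0.700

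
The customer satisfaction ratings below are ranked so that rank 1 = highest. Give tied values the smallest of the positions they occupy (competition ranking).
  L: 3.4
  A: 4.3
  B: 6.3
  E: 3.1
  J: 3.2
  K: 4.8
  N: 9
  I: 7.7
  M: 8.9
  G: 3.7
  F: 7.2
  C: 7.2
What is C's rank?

4

Sorted (descending): 9, 8.9, 7.7, 7.2, 7.2, 6.3, 4.8, 4.3, 3.7, 3.4, 3.2, 3.1
The 2 values of 7.2 occupy positions 4–5 → each gets rank 4.
C has value 7.2 → rank 4.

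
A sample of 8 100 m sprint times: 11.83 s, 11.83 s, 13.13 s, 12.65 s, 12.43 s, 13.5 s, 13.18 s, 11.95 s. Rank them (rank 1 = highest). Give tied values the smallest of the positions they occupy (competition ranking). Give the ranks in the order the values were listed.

7, 7, 3, 4, 5, 1, 2, 6

Sorted (descending): 13.5, 13.18, 13.13, 12.65, 12.43, 11.95, 11.83, 11.83
The 2 values of 11.83 occupy positions 7–8 → each gets rank 7.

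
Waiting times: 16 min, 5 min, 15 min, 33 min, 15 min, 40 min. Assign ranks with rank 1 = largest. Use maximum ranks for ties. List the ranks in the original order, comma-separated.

Sorted (descending): 40, 33, 16, 15, 15, 5
The 2 values of 15 occupy positions 4–5 → each gets rank 5.

3, 6, 5, 2, 5, 1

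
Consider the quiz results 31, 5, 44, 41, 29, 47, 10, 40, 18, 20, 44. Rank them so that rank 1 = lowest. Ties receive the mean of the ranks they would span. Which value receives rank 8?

41

Sorted (ascending): 5, 10, 18, 20, 29, 31, 40, 41, 44, 44, 47
The 2 values of 44 occupy positions 9–10 → average rank (9+10)/2 = 9.5.
Rank 8 → value 41.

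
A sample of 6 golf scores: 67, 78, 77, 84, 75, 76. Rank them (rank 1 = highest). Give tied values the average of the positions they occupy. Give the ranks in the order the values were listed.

Sorted (descending): 84, 78, 77, 76, 75, 67
No ties — each value takes its position as its rank.

6, 2, 3, 1, 5, 4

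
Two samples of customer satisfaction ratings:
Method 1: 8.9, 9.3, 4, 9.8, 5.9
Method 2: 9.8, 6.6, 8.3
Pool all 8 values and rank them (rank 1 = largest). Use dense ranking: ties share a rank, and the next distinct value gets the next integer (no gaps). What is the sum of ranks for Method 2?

10

Sorted (descending): 9.8, 9.8, 9.3, 8.9, 8.3, 6.6, 5.9, 4
The 2 values of 9.8 share dense rank 1.
Remaining distinct values take the next consecutive integers.
Method 2 values → pooled ranks: 9.8→1, 6.6→5, 8.3→4
Rank sum = 1 + 5 + 4 = 10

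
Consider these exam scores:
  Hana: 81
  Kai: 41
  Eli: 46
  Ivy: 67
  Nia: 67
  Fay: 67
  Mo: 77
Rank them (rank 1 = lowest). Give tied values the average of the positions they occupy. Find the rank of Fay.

Sorted (ascending): 41, 46, 67, 67, 67, 77, 81
The 3 values of 67 occupy positions 3–5 → average rank 4.
Fay has value 67 → rank 4.

4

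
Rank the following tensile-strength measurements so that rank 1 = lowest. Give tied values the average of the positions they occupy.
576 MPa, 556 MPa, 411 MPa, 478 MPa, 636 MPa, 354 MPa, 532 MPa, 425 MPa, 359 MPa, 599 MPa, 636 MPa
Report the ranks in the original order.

8, 7, 3, 5, 10.5, 1, 6, 4, 2, 9, 10.5

Sorted (ascending): 354, 359, 411, 425, 478, 532, 556, 576, 599, 636, 636
The 2 values of 636 occupy positions 10–11 → average rank (10+11)/2 = 10.5.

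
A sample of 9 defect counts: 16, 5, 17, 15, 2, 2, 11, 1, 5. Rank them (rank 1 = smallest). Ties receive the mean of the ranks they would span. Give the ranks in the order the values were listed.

8, 4.5, 9, 7, 2.5, 2.5, 6, 1, 4.5

Sorted (ascending): 1, 2, 2, 5, 5, 11, 15, 16, 17
The 2 values of 2 occupy positions 2–3 → average rank (2+3)/2 = 2.5.
The 2 values of 5 occupy positions 4–5 → average rank (4+5)/2 = 4.5.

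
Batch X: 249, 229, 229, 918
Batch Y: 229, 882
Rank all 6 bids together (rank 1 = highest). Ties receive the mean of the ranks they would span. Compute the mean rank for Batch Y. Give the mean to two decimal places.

Sorted (descending): 918, 882, 249, 229, 229, 229
The 3 values of 229 occupy positions 4–6 → average rank 5.
Batch Y values → pooled ranks: 229→5, 882→2
Mean rank = (5 + 2) / 2 = 3.50

3.50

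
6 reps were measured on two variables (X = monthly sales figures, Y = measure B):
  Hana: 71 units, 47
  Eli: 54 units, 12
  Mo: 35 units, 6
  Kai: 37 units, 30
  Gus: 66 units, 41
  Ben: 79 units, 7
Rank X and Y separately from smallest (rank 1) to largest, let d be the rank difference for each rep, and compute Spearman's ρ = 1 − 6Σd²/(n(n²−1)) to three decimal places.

0.371

Ranks of variable 1: 5, 3, 1, 2, 4, 6
Ranks of variable 2: 6, 3, 1, 4, 5, 2
d = r₁ − r₂: -1, 0, 0, -2, -1, 4
d²: 1, 0, 0, 4, 1, 16; Σd² = 22
ρ = 1 − 6·22/(6·35) = 1 − 132/210 = 0.371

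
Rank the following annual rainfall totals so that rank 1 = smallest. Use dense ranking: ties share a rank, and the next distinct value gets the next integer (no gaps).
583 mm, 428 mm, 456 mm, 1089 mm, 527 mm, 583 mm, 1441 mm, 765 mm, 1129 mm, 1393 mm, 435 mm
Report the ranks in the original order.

5, 1, 3, 7, 4, 5, 10, 6, 8, 9, 2

Sorted (ascending): 428, 435, 456, 527, 583, 583, 765, 1089, 1129, 1393, 1441
The 2 values of 583 share dense rank 5.
Remaining distinct values take the next consecutive integers.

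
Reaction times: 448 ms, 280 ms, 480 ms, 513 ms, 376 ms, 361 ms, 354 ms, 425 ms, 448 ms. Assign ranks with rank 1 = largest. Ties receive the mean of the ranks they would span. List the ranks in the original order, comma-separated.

3.5, 9, 2, 1, 6, 7, 8, 5, 3.5

Sorted (descending): 513, 480, 448, 448, 425, 376, 361, 354, 280
The 2 values of 448 occupy positions 3–4 → average rank (3+4)/2 = 3.5.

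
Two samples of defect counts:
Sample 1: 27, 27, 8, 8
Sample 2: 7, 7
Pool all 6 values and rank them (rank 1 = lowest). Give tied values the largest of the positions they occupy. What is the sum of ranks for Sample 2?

4

Sorted (ascending): 7, 7, 8, 8, 27, 27
The 2 values of 7 occupy positions 1–2 → each gets rank 2.
The 2 values of 8 occupy positions 3–4 → each gets rank 4.
The 2 values of 27 occupy positions 5–6 → each gets rank 6.
Sample 2 values → pooled ranks: 7→2, 7→2
Rank sum = 2 + 2 = 4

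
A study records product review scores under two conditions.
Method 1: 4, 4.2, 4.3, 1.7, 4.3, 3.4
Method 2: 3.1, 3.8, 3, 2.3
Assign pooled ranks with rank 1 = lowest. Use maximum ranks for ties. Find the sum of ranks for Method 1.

Sorted (ascending): 1.7, 2.3, 3, 3.1, 3.4, 3.8, 4, 4.2, 4.3, 4.3
The 2 values of 4.3 occupy positions 9–10 → each gets rank 10.
Method 1 values → pooled ranks: 4→7, 4.2→8, 4.3→10, 1.7→1, 4.3→10, 3.4→5
Rank sum = 7 + 8 + 10 + 1 + 10 + 5 = 41

41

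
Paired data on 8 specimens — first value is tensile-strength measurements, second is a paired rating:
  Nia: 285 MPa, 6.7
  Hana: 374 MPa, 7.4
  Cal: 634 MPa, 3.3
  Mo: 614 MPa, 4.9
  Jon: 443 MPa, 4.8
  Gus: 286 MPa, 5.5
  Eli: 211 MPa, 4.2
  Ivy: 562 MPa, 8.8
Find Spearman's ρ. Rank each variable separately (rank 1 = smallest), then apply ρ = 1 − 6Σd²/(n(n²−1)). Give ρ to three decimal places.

-0.143

Ranks of variable 1: 2, 4, 8, 7, 5, 3, 1, 6
Ranks of variable 2: 6, 7, 1, 4, 3, 5, 2, 8
d = r₁ − r₂: -4, -3, 7, 3, 2, -2, -1, -2
d²: 16, 9, 49, 9, 4, 4, 1, 4; Σd² = 96
ρ = 1 − 6·96/(8·63) = 1 − 576/504 = -0.143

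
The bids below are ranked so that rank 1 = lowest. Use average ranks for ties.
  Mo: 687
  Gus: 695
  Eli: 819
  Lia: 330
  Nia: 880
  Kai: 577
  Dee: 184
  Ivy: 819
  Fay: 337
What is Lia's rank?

2

Sorted (ascending): 184, 330, 337, 577, 687, 695, 819, 819, 880
The 2 values of 819 occupy positions 7–8 → average rank (7+8)/2 = 7.5.
Lia has value 330 → rank 2.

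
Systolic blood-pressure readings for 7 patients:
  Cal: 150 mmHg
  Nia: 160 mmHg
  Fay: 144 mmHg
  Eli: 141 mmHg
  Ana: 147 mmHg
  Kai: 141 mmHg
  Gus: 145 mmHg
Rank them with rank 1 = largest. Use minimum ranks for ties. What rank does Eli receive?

Sorted (descending): 160, 150, 147, 145, 144, 141, 141
The 2 values of 141 occupy positions 6–7 → each gets rank 6.
Eli has value 141 mmHg → rank 6.

6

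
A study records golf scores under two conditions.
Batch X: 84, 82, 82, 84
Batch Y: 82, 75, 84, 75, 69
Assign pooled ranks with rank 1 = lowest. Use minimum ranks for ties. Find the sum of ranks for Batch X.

22

Sorted (ascending): 69, 75, 75, 82, 82, 82, 84, 84, 84
The 2 values of 75 occupy positions 2–3 → each gets rank 2.
The 3 values of 82 occupy positions 4–6 → each gets rank 4.
The 3 values of 84 occupy positions 7–9 → each gets rank 7.
Batch X values → pooled ranks: 84→7, 82→4, 82→4, 84→7
Rank sum = 7 + 4 + 4 + 7 = 22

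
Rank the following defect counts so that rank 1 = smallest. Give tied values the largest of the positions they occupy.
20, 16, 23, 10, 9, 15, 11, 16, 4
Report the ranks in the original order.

8, 7, 9, 3, 2, 5, 4, 7, 1

Sorted (ascending): 4, 9, 10, 11, 15, 16, 16, 20, 23
The 2 values of 16 occupy positions 6–7 → each gets rank 7.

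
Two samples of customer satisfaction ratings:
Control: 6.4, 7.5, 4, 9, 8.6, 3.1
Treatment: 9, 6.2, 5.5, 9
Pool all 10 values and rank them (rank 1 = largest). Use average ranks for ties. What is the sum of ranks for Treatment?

19

Sorted (descending): 9, 9, 9, 8.6, 7.5, 6.4, 6.2, 5.5, 4, 3.1
The 3 values of 9 occupy positions 1–3 → average rank 2.
Treatment values → pooled ranks: 9→2, 6.2→7, 5.5→8, 9→2
Rank sum = 2 + 7 + 8 + 2 = 19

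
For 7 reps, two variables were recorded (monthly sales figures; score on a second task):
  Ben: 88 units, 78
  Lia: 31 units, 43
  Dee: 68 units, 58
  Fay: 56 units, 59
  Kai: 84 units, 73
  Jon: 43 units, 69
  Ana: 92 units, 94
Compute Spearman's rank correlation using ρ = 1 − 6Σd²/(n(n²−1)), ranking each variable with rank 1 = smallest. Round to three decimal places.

0.857

Ranks of variable 1: 6, 1, 4, 3, 5, 2, 7
Ranks of variable 2: 6, 1, 2, 3, 5, 4, 7
d = r₁ − r₂: 0, 0, 2, 0, 0, -2, 0
d²: 0, 0, 4, 0, 0, 4, 0; Σd² = 8
ρ = 1 − 6·8/(7·48) = 1 − 48/336 = 0.857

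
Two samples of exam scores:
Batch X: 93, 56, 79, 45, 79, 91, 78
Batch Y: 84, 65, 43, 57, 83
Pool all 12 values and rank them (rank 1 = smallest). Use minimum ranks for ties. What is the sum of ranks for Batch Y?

29

Sorted (ascending): 43, 45, 56, 57, 65, 78, 79, 79, 83, 84, 91, 93
The 2 values of 79 occupy positions 7–8 → each gets rank 7.
Batch Y values → pooled ranks: 84→10, 65→5, 43→1, 57→4, 83→9
Rank sum = 10 + 5 + 1 + 4 + 9 = 29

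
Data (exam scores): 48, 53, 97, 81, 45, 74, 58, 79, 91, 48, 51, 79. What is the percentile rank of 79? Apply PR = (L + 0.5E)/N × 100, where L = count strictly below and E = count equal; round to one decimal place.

66.7

N = 12.
Strictly below 79: 7. Equal to 79: 2.
PR = (7 + 0.5·2)/12 × 100 = 66.7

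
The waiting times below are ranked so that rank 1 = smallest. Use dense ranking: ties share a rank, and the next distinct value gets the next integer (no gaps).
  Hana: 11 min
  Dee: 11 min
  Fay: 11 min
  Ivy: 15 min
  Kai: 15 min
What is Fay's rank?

Sorted (ascending): 11, 11, 11, 15, 15
The 3 values of 11 share dense rank 1.
The 2 values of 15 share dense rank 2.
Fay has value 11 min → rank 1.

1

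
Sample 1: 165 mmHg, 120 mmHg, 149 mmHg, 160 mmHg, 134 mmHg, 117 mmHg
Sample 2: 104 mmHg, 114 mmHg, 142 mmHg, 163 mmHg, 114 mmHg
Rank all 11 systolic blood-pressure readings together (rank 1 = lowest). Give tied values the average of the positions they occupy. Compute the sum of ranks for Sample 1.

43

Sorted (ascending): 104, 114, 114, 117, 120, 134, 142, 149, 160, 163, 165
The 2 values of 114 occupy positions 2–3 → average rank (2+3)/2 = 2.5.
Sample 1 values → pooled ranks: 165→11, 120→5, 149→8, 160→9, 134→6, 117→4
Rank sum = 11 + 5 + 8 + 9 + 6 + 4 = 43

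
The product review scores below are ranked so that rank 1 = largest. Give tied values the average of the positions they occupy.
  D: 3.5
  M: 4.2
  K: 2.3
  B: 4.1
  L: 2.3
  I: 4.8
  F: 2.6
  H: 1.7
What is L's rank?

6.5

Sorted (descending): 4.8, 4.2, 4.1, 3.5, 2.6, 2.3, 2.3, 1.7
The 2 values of 2.3 occupy positions 6–7 → average rank (6+7)/2 = 6.5.
L has value 2.3 → rank 6.5.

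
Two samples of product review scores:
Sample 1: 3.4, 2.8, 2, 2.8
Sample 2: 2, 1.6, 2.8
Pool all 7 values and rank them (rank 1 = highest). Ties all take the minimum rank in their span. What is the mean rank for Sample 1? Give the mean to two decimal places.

2.50

Sorted (descending): 3.4, 2.8, 2.8, 2.8, 2, 2, 1.6
The 3 values of 2.8 occupy positions 2–4 → each gets rank 2.
The 2 values of 2 occupy positions 5–6 → each gets rank 5.
Sample 1 values → pooled ranks: 3.4→1, 2.8→2, 2→5, 2.8→2
Mean rank = (1 + 2 + 5 + 2) / 4 = 2.50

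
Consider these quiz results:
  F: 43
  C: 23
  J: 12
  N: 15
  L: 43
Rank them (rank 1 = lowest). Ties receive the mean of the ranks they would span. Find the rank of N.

Sorted (ascending): 12, 15, 23, 43, 43
The 2 values of 43 occupy positions 4–5 → average rank (4+5)/2 = 4.5.
N has value 15 → rank 2.

2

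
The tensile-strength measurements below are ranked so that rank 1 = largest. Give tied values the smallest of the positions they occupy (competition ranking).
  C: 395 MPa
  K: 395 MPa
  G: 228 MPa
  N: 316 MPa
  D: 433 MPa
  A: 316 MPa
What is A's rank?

4

Sorted (descending): 433, 395, 395, 316, 316, 228
The 2 values of 395 occupy positions 2–3 → each gets rank 2.
The 2 values of 316 occupy positions 4–5 → each gets rank 4.
A has value 316 MPa → rank 4.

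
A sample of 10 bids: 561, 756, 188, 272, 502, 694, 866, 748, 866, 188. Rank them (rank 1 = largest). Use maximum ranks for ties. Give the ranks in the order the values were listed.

6, 3, 10, 8, 7, 5, 2, 4, 2, 10

Sorted (descending): 866, 866, 756, 748, 694, 561, 502, 272, 188, 188
The 2 values of 866 occupy positions 1–2 → each gets rank 2.
The 2 values of 188 occupy positions 9–10 → each gets rank 10.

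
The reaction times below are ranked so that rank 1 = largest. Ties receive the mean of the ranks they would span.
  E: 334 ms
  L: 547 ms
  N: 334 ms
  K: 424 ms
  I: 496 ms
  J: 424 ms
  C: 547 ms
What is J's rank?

Sorted (descending): 547, 547, 496, 424, 424, 334, 334
The 2 values of 547 occupy positions 1–2 → average rank (1+2)/2 = 1.5.
The 2 values of 424 occupy positions 4–5 → average rank (4+5)/2 = 4.5.
The 2 values of 334 occupy positions 6–7 → average rank (6+7)/2 = 6.5.
J has value 424 ms → rank 4.5.

4.5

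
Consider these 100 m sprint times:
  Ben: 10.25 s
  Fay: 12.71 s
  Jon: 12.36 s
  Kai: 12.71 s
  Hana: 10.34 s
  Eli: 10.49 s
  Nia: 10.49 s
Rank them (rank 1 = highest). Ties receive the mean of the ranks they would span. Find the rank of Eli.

Sorted (descending): 12.71, 12.71, 12.36, 10.49, 10.49, 10.34, 10.25
The 2 values of 12.71 occupy positions 1–2 → average rank (1+2)/2 = 1.5.
The 2 values of 10.49 occupy positions 4–5 → average rank (4+5)/2 = 4.5.
Eli has value 10.49 s → rank 4.5.

4.5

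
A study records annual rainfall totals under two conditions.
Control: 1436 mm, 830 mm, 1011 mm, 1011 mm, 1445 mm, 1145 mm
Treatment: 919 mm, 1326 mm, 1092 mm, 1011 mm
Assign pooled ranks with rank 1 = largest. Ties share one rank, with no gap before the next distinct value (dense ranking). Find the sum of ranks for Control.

Sorted (descending): 1445, 1436, 1326, 1145, 1092, 1011, 1011, 1011, 919, 830
The 3 values of 1011 share dense rank 6.
Remaining distinct values take the next consecutive integers.
Control values → pooled ranks: 1436→2, 830→8, 1011→6, 1011→6, 1445→1, 1145→4
Rank sum = 2 + 8 + 6 + 6 + 1 + 4 = 27

27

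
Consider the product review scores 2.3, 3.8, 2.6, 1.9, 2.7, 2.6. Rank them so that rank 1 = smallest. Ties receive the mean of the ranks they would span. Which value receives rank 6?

3.8

Sorted (ascending): 1.9, 2.3, 2.6, 2.6, 2.7, 3.8
The 2 values of 2.6 occupy positions 3–4 → average rank (3+4)/2 = 3.5.
Rank 6 → value 3.8.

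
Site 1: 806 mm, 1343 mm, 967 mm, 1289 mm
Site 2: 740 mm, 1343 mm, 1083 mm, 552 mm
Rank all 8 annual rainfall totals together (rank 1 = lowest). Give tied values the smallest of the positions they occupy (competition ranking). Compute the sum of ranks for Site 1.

Sorted (ascending): 552, 740, 806, 967, 1083, 1289, 1343, 1343
The 2 values of 1343 occupy positions 7–8 → each gets rank 7.
Site 1 values → pooled ranks: 806→3, 1343→7, 967→4, 1289→6
Rank sum = 3 + 7 + 4 + 6 = 20

20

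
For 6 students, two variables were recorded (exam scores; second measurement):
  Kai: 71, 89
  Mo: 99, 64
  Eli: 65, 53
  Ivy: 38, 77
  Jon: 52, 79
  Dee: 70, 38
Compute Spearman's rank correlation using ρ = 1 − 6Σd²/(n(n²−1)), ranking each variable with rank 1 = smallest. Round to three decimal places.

Ranks of variable 1: 5, 6, 3, 1, 2, 4
Ranks of variable 2: 6, 3, 2, 4, 5, 1
d = r₁ − r₂: -1, 3, 1, -3, -3, 3
d²: 1, 9, 1, 9, 9, 9; Σd² = 38
ρ = 1 − 6·38/(6·35) = 1 − 228/210 = -0.086

-0.086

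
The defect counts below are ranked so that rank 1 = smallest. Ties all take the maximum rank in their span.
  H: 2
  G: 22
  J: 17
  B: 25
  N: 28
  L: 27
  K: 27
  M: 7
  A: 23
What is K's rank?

8

Sorted (ascending): 2, 7, 17, 22, 23, 25, 27, 27, 28
The 2 values of 27 occupy positions 7–8 → each gets rank 8.
K has value 27 → rank 8.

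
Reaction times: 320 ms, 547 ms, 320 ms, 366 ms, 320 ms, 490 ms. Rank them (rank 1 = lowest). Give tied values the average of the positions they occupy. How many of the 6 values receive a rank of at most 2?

Sorted (ascending): 320, 320, 320, 366, 490, 547
The 3 values of 320 occupy positions 1–3 → average rank 2.
Ranks ≤ 2: {2, 2, 2} → 3 values.

3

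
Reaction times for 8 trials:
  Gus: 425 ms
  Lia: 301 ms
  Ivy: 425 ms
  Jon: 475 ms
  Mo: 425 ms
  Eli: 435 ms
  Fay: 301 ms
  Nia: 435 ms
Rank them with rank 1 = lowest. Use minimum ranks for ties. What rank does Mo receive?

Sorted (ascending): 301, 301, 425, 425, 425, 435, 435, 475
The 2 values of 301 occupy positions 1–2 → each gets rank 1.
The 3 values of 425 occupy positions 3–5 → each gets rank 3.
The 2 values of 435 occupy positions 6–7 → each gets rank 6.
Mo has value 425 ms → rank 3.

3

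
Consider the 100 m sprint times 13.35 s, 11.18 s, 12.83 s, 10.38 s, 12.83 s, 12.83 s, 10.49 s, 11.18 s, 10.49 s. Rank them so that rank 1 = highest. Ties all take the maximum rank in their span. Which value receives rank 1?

13.35

Sorted (descending): 13.35, 12.83, 12.83, 12.83, 11.18, 11.18, 10.49, 10.49, 10.38
The 3 values of 12.83 occupy positions 2–4 → each gets rank 4.
The 2 values of 11.18 occupy positions 5–6 → each gets rank 6.
The 2 values of 10.49 occupy positions 7–8 → each gets rank 8.
Rank 1 → value 13.35.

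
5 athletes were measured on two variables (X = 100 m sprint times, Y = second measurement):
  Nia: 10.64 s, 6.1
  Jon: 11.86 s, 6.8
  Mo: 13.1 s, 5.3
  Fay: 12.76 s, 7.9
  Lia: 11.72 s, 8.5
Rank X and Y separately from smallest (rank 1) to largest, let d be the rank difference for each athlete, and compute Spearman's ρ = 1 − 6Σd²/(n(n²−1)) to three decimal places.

-0.300

Ranks of variable 1: 1, 3, 5, 4, 2
Ranks of variable 2: 2, 3, 1, 4, 5
d = r₁ − r₂: -1, 0, 4, 0, -3
d²: 1, 0, 16, 0, 9; Σd² = 26
ρ = 1 − 6·26/(5·24) = 1 − 156/120 = -0.300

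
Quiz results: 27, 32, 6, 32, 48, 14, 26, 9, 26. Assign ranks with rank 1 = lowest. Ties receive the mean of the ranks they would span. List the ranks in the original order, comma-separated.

6, 7.5, 1, 7.5, 9, 3, 4.5, 2, 4.5

Sorted (ascending): 6, 9, 14, 26, 26, 27, 32, 32, 48
The 2 values of 26 occupy positions 4–5 → average rank (4+5)/2 = 4.5.
The 2 values of 32 occupy positions 7–8 → average rank (7+8)/2 = 7.5.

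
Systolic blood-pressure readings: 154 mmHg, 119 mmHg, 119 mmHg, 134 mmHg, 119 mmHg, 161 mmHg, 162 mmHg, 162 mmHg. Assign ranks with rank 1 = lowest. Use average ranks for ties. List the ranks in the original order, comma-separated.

Sorted (ascending): 119, 119, 119, 134, 154, 161, 162, 162
The 3 values of 119 occupy positions 1–3 → average rank 2.
The 2 values of 162 occupy positions 7–8 → average rank (7+8)/2 = 7.5.

5, 2, 2, 4, 2, 6, 7.5, 7.5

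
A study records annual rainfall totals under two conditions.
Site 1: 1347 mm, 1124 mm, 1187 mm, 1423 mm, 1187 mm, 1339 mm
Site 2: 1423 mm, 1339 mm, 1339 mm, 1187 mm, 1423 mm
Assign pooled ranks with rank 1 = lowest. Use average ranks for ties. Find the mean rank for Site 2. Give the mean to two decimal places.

7.00

Sorted (ascending): 1124, 1187, 1187, 1187, 1339, 1339, 1339, 1347, 1423, 1423, 1423
The 3 values of 1187 occupy positions 2–4 → average rank 3.
The 3 values of 1339 occupy positions 5–7 → average rank 6.
The 3 values of 1423 occupy positions 9–11 → average rank 10.
Site 2 values → pooled ranks: 1423→10, 1339→6, 1339→6, 1187→3, 1423→10
Mean rank = (10 + 6 + 6 + 3 + 10) / 5 = 7.00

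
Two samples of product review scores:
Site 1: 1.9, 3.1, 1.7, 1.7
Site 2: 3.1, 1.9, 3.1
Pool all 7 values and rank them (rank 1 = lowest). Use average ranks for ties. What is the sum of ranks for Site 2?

15.5

Sorted (ascending): 1.7, 1.7, 1.9, 1.9, 3.1, 3.1, 3.1
The 2 values of 1.7 occupy positions 1–2 → average rank (1+2)/2 = 1.5.
The 2 values of 1.9 occupy positions 3–4 → average rank (3+4)/2 = 3.5.
The 3 values of 3.1 occupy positions 5–7 → average rank 6.
Site 2 values → pooled ranks: 3.1→6, 1.9→3.5, 3.1→6
Rank sum = 6 + 3.5 + 6 = 15.5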